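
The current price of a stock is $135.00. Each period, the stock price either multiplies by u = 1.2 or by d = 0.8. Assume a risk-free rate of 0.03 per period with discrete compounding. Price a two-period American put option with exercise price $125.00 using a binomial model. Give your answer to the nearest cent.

Risk-neutral probability p = (1 + 0.03 − 0.8)/(1.2 − 0.8) = 0.2300/0.4000 = 0.5750
Terminal stock prices: S_uu = 194.4, S_ud = 129.6, S_dd = 86.4
Terminal payoffs (K − S): max(-69.4, 0) = 0, max(-4.6, 0) = 0, max(38.6, 0) = 38.6
Node u (S = 162): continuation = 1/1.03·[0.5750·0.0000 + 0.4250·0.0000] = 0.0000; exercise value = 0.0000 ≤ continuation, so V_u = 0.0000
Node d (S = 108): continuation = 1/1.03·[0.5750·0.0000 + 0.4250·38.6000] = 15.9272; exercise value = 17.0000 > continuation, so V_d = 17.0000 (exercise)
Node 0 (S = 135): continuation = 1/1.03·[0.5750·0.0000 + 0.4250·17.0000] = 7.0146; exercise value = 0.0000 ≤ continuation, so V_0 = 7.0146

$7.01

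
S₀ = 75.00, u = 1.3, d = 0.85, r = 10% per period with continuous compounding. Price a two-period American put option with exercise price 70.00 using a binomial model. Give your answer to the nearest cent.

Risk-neutral probability p = (e^0.1 − 0.85)/(1.3 − 0.85) = 0.2552/0.4500 = 0.5670
Terminal stock prices: S_uu = 126.8, S_ud = 82.88, S_dd = 54.19
Terminal payoffs (K − S): max(-56.75, 0) = 0, max(-12.88, 0) = 0, max(15.81, 0) = 15.81
Node u (S = 97.5): continuation = e^(−0.1)·[0.5670·0.0000 + 0.4330·0.0000] = 0.0000; exercise value = 0.0000 ≤ continuation, so V_u = 0.0000
Node d (S = 63.75): continuation = e^(−0.1)·[0.5670·0.0000 + 0.4330·15.8125] = 6.1946; exercise value = 6.2500 > continuation, so V_d = 6.2500 (exercise)
Node 0 (S = 75): continuation = e^(−0.1)·[0.5670·0.0000 + 0.4330·6.2500] = 2.4485; exercise value = 0.0000 ≤ continuation, so V_0 = 2.4485

2.45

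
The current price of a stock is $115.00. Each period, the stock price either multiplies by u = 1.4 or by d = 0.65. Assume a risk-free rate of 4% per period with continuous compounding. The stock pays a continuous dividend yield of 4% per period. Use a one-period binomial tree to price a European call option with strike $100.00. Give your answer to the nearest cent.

$27.35

Per-period risk-free factor R = e^0.04 = 1.0408; dividend-adjusted growth = e^(0.04−0.04) = 1.0000.
Risk-neutral probability p = (1.0000 − 0.65)/(1.4 − 0.65) = 0.3500/0.7500 = 0.4667
Terminal stock prices: S_u = 161, S_d = 74.75
Terminal payoffs (S − K): max(61, 0) = 61, max(-25.25, 0) = 0
Node 0 (S = 115): V_0 = e^(−0.04)·[0.4667·61.0000 + 0.5333·0.0000] = 27.3505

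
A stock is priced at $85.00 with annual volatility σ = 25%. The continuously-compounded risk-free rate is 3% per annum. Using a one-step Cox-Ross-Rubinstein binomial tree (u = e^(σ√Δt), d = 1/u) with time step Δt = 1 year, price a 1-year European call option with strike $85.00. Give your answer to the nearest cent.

CRR parameters: u = e^(σ√Δt) = e^(0.25·√1) = 1.2840, d = 1/u = 0.7788
Per-period rate: rΔt = 0.03·1 = 0.03, so R = e^0.03 = 1.0305
Risk-neutral probability p = (e^0.03 − 0.7788)/(1.2840 − 0.7788) = 0.2517/0.5052 = 0.4981
Terminal stock prices: S_u = 109.1, S_d = 66.2
Terminal payoffs (S − K): max(24.14, 0) = 24.14, max(-18.8, 0) = 0
Node 0 (S = 85): V_0 = e^(−0.03)·[0.4981·24.1422 + 0.5019·0.0000] = 11.6699

$11.67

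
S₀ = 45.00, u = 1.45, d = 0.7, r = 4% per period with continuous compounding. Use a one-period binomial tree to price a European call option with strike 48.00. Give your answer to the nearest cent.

7.53

Risk-neutral probability p = (e^0.04 − 0.7)/(1.45 − 0.7) = 0.3408/0.7500 = 0.4544
Terminal stock prices: S_u = 65.25, S_d = 31.5
Terminal payoffs (S − K): max(17.25, 0) = 17.25, max(-16.5, 0) = 0
Node 0 (S = 45): V_0 = e^(−0.04)·[0.4544·17.2500 + 0.5456·0.0000] = 7.5313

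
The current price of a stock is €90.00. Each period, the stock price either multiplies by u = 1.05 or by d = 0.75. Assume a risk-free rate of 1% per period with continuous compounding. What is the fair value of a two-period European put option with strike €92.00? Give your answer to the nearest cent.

€5.50

Risk-neutral probability p = (e^0.01 − 0.75)/(1.05 − 0.75) = 0.2601/0.3000 = 0.8668
Terminal stock prices: S_uu = 99.23, S_ud = 70.88, S_dd = 50.62
Terminal payoffs (K − S): max(-7.225, 0) = 0, max(21.12, 0) = 21.12, max(41.38, 0) = 41.38
Node u (S = 94.5): V_u = e^(−0.01)·[0.8668·0.0000 + 0.1332·21.1250] = 2.7851
Node d (S = 67.5): V_d = e^(−0.01)·[0.8668·21.1250 + 0.1332·41.3750] = 23.5846
Node 0 (S = 90): V_0 = e^(−0.01)·[0.8668·2.7851 + 0.1332·23.5846] = 5.4997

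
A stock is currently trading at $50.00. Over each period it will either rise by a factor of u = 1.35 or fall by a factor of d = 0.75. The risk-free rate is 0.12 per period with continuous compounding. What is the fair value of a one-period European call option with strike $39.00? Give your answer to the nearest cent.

$15.90

Risk-neutral probability p = (e^0.12 − 0.75)/(1.35 − 0.75) = 0.3775/0.6000 = 0.6292
Terminal stock prices: S_u = 67.5, S_d = 37.5
Terminal payoffs (S − K): max(28.5, 0) = 28.5, max(-1.5, 0) = 0
Node 0 (S = 50): V_0 = e^(−0.12)·[0.6292·28.5000 + 0.3708·0.0000] = 15.9035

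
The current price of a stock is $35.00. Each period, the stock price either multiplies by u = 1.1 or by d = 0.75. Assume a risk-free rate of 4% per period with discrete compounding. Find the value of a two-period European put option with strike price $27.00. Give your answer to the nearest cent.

Risk-neutral probability p = (1 + 0.04 − 0.75)/(1.1 − 0.75) = 0.2900/0.3500 = 0.8286
Terminal stock prices: S_uu = 42.35, S_ud = 28.88, S_dd = 19.69
Terminal payoffs (K − S): max(-15.35, 0) = 0, max(-1.875, 0) = 0, max(7.312, 0) = 7.312
Node u (S = 38.5): V_u = 1/1.04·[0.8286·0.0000 + 0.1714·0.0000] = 0.0000
Node d (S = 26.25): V_d = 1/1.04·[0.8286·0.0000 + 0.1714·7.3125] = 1.2054
Node 0 (S = 35): V_0 = 1/1.04·[0.8286·0.0000 + 0.1714·1.2054] = 0.1987

$0.20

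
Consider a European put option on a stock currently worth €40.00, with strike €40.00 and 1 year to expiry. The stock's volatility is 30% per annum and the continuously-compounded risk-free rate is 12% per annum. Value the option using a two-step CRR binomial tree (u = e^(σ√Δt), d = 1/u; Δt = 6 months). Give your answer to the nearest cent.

€2.04

CRR parameters: u = e^(σ√Δt) = e^(0.3·√0.5) = 1.2363, d = 1/u = 0.8089
Per-period rate: rΔt = 0.12·0.5 = 0.06, so R = e^0.06 = 1.0618
Risk-neutral probability p = (e^0.06 − 0.8089)/(1.2363 − 0.8089) = 0.2530/0.4275 = 0.5918
Terminal stock prices: S_uu = 61.14, S_ud = 40, S_dd = 26.17
Terminal payoffs (K − S): max(-21.14, 0) = 0, max(0, 0) = 0, max(13.83, 0) = 13.83
Node u (S = 49.45): V_u = e^(−0.06)·[0.5918·0.0000 + 0.4082·0.0000] = 0.0000
Node d (S = 32.35): V_d = e^(−0.06)·[0.5918·0.0000 + 0.4082·13.8300] = 5.3163
Node 0 (S = 40): V_0 = e^(−0.06)·[0.5918·0.0000 + 0.4082·5.3163] = 2.0436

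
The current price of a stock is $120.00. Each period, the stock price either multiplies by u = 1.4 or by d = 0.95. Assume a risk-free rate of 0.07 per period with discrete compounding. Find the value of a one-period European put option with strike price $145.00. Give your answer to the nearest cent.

$21.25

Risk-neutral probability p = (1 + 0.07 − 0.95)/(1.4 − 0.95) = 0.1200/0.4500 = 0.2667
Terminal stock prices: S_u = 168, S_d = 114
Terminal payoffs (K − S): max(-23, 0) = 0, max(31, 0) = 31
Node 0 (S = 120): V_0 = 1/1.07·[0.2667·0.0000 + 0.7333·31.0000] = 21.2461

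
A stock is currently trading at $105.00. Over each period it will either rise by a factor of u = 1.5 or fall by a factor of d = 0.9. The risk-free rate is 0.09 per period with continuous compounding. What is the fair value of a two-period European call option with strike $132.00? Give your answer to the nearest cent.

$12.69

Risk-neutral probability p = (e^0.09 − 0.9)/(1.5 − 0.9) = 0.1942/0.6000 = 0.3236
Terminal stock prices: S_uu = 236.2, S_ud = 141.8, S_dd = 85.05
Terminal payoffs (S − K): max(104.2, 0) = 104.2, max(9.75, 0) = 9.75, max(-46.95, 0) = 0
Node u (S = 157.5): V_u = e^(−0.09)·[0.3236·104.2500 + 0.6764·9.7500] = 36.8611
Node d (S = 94.5): V_d = e^(−0.09)·[0.3236·9.7500 + 0.6764·0.0000] = 2.8838
Node 0 (S = 105): V_0 = e^(−0.09)·[0.3236·36.8611 + 0.6764·2.8838] = 12.6850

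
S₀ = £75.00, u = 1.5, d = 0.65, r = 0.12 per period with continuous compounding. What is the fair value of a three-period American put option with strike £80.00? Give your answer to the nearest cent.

£14.59

Risk-neutral probability p = (e^0.12 − 0.65)/(1.5 − 0.65) = 0.4775/0.8500 = 0.5618
Terminal stock prices: S_uuu = 253.1, S_uud = 109.7, S_udd = 47.53, S_ddd = 20.6
Terminal payoffs (K − S): max(-173.1, 0) = 0, max(-29.69, 0) = 0, max(32.47, 0) = 32.47, max(59.4, 0) = 59.4
Node uu (S = 168.8): continuation = e^(−0.12)·[0.5618·0.0000 + 0.4382·0.0000] = 0.0000; exercise value = 0.0000 ≤ continuation, so V_uu = 0.0000
Node ud (S = 73.12): continuation = e^(−0.12)·[0.5618·0.0000 + 0.4382·32.4687] = 12.6201; exercise value = 6.8750 ≤ continuation, so V_ud = 12.6201
Node dd (S = 31.69): continuation = e^(−0.12)·[0.5618·32.4687 + 0.4382·59.4031] = 39.2661; exercise value = 48.3125 > continuation, so V_dd = 48.3125 (exercise)
Node u (S = 112.5): continuation = e^(−0.12)·[0.5618·0.0000 + 0.4382·12.6201] = 4.9052; exercise value = 0.0000 ≤ continuation, so V_u = 4.9052
Node d (S = 48.75): continuation = e^(−0.12)·[0.5618·12.6201 + 0.4382·48.3125] = 25.0660; exercise value = 31.2500 > continuation, so V_d = 31.2500 (exercise)
Node 0 (S = 75): continuation = e^(−0.12)·[0.5618·4.9052 + 0.4382·31.2500] = 14.5903; exercise value = 5.0000 ≤ continuation, so V_0 = 14.5903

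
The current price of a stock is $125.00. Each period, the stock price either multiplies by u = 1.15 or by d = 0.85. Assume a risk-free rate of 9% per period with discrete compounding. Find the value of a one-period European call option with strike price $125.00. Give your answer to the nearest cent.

Risk-neutral probability p = (1 + 0.09 − 0.85)/(1.15 − 0.85) = 0.2400/0.3000 = 0.8000
Terminal stock prices: S_u = 143.8, S_d = 106.2
Terminal payoffs (S − K): max(18.75, 0) = 18.75, max(-18.75, 0) = 0
Node 0 (S = 125): V_0 = 1/1.09·[0.8000·18.7500 + 0.2000·0.0000] = 13.7615

$13.76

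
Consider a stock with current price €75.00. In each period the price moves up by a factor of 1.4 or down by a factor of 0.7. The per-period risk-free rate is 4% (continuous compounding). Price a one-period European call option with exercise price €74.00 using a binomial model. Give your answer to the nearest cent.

Risk-neutral probability p = (e^0.04 − 0.7)/(1.4 − 0.7) = 0.3408/0.7000 = 0.4869
Terminal stock prices: S_u = 105, S_d = 52.5
Terminal payoffs (S − K): max(31, 0) = 31, max(-21.5, 0) = 0
Node 0 (S = 75): V_0 = e^(−0.04)·[0.4869·31.0000 + 0.5131·0.0000] = 14.5012

€14.50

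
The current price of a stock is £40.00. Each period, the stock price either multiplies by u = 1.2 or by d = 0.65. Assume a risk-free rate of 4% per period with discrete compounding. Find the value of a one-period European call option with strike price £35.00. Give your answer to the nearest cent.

Risk-neutral probability p = (1 + 0.04 − 0.65)/(1.2 − 0.65) = 0.3900/0.5500 = 0.7091
Terminal stock prices: S_u = 48, S_d = 26
Terminal payoffs (S − K): max(13, 0) = 13, max(-9, 0) = 0
Node 0 (S = 40): V_0 = 1/1.04·[0.7091·13.0000 + 0.2909·0.0000] = 8.8636

£8.86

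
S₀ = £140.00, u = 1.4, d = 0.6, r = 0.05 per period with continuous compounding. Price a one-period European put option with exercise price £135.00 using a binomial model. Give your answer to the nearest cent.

Risk-neutral probability p = (e^0.05 − 0.6)/(1.4 − 0.6) = 0.4513/0.8000 = 0.5641
Terminal stock prices: S_u = 196, S_d = 84
Terminal payoffs (K − S): max(-61, 0) = 0, max(51, 0) = 51
Node 0 (S = 140): V_0 = e^(−0.05)·[0.5641·0.0000 + 0.4359·51.0000] = 21.1472

£21.15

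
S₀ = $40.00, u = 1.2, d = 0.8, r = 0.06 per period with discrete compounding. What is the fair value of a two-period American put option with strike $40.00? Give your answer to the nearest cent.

$2.97

Risk-neutral probability p = (1 + 0.06 − 0.8)/(1.2 − 0.8) = 0.2600/0.4000 = 0.6500
Terminal stock prices: S_uu = 57.6, S_ud = 38.4, S_dd = 25.6
Terminal payoffs (K − S): max(-17.6, 0) = 0, max(1.6, 0) = 1.6, max(14.4, 0) = 14.4
Node u (S = 48): continuation = 1/1.06·[0.6500·0.0000 + 0.3500·1.6000] = 0.5283; exercise value = 0.0000 ≤ continuation, so V_u = 0.5283
Node d (S = 32): continuation = 1/1.06·[0.6500·1.6000 + 0.3500·14.4000] = 5.7358; exercise value = 8.0000 > continuation, so V_d = 8.0000 (exercise)
Node 0 (S = 40): continuation = 1/1.06·[0.6500·0.5283 + 0.3500·8.0000] = 2.9655; exercise value = 0.0000 ≤ continuation, so V_0 = 2.9655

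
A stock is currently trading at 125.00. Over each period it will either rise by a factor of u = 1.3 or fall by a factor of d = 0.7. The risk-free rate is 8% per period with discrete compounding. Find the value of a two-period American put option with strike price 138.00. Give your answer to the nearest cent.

21.97

Risk-neutral probability p = (1 + 0.08 − 0.7)/(1.3 − 0.7) = 0.3800/0.6000 = 0.6333
Terminal stock prices: S_uu = 211.3, S_ud = 113.7, S_dd = 61.25
Terminal payoffs (K − S): max(-73.25, 0) = 0, max(24.25, 0) = 24.25, max(76.75, 0) = 76.75
Node u (S = 162.5): continuation = 1/1.08·[0.6333·0.0000 + 0.3667·24.2500] = 8.2330; exercise value = 0.0000 ≤ continuation, so V_u = 8.2330
Node d (S = 87.5): continuation = 1/1.08·[0.6333·24.2500 + 0.3667·76.7500] = 40.2778; exercise value = 50.5000 > continuation, so V_d = 50.5000 (exercise)
Node 0 (S = 125): continuation = 1/1.08·[0.6333·8.2330 + 0.3667·50.5000] = 21.9731; exercise value = 13.0000 ≤ continuation, so V_0 = 21.9731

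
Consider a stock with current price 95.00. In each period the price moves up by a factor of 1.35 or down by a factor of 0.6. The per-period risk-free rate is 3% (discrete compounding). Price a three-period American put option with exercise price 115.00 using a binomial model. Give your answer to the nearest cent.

34.23

Risk-neutral probability p = (1 + 0.03 − 0.6)/(1.35 − 0.6) = 0.4300/0.7500 = 0.5733
Terminal stock prices: S_uuu = 233.7, S_uud = 103.9, S_udd = 46.17, S_ddd = 20.52
Terminal payoffs (K − S): max(-118.7, 0) = 0, max(11.12, 0) = 11.12, max(68.83, 0) = 68.83, max(94.48, 0) = 94.48
Node uu (S = 173.1): continuation = 1/1.03·[0.5733·0.0000 + 0.4267·11.1175] = 4.6053; exercise value = 0.0000 ≤ continuation, so V_uu = 4.6053
Node ud (S = 76.95): continuation = 1/1.03·[0.5733·11.1175 + 0.4267·68.8300] = 34.7005; exercise value = 38.0500 > continuation, so V_ud = 38.0500 (exercise)
Node dd (S = 34.2): continuation = 1/1.03·[0.5733·68.8300 + 0.4267·94.4800] = 77.4505; exercise value = 80.8000 > continuation, so V_dd = 80.8000 (exercise)
Node u (S = 128.2): continuation = 1/1.03·[0.5733·4.6053 + 0.4267·38.0500] = 18.3253; exercise value = 0.0000 ≤ continuation, so V_u = 18.3253
Node d (S = 57): continuation = 1/1.03·[0.5733·38.0500 + 0.4267·80.8000] = 54.6505; exercise value = 58.0000 > continuation, so V_d = 58.0000 (exercise)
Node 0 (S = 95): continuation = 1/1.03·[0.5733·18.3253 + 0.4267·58.0000] = 34.2264; exercise value = 20.0000 ≤ continuation, so V_0 = 34.2264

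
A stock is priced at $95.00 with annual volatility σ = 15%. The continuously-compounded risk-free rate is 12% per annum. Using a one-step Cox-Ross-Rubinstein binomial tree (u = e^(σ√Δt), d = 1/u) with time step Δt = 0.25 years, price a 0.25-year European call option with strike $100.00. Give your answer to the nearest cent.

CRR parameters: u = e^(σ√Δt) = e^(0.15·√0.25) = 1.0779, d = 1/u = 0.9277
Per-period rate: rΔt = 0.12·0.25 = 0.03, so R = e^0.03 = 1.0305
Risk-neutral probability p = (e^0.03 − 0.9277)/(1.0779 − 0.9277) = 0.1027/0.1501 = 0.6841
Terminal stock prices: S_u = 102.4, S_d = 88.14
Terminal payoffs (S − K): max(2.399, 0) = 2.399, max(-11.86, 0) = 0
Node 0 (S = 95): V_0 = e^(−0.03)·[0.6841·2.3990 + 0.3159·0.0000] = 1.5926

$1.59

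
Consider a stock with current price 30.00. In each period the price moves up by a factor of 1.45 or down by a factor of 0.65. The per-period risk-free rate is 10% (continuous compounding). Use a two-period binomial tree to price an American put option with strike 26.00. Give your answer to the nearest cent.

Risk-neutral probability p = (e^0.1 − 0.65)/(1.45 − 0.65) = 0.4552/0.8000 = 0.5690
Terminal stock prices: S_uu = 63.08, S_ud = 28.28, S_dd = 12.68
Terminal payoffs (K − S): max(-37.08, 0) = 0, max(-2.275, 0) = 0, max(13.32, 0) = 13.32
Node u (S = 43.5): continuation = e^(−0.1)·[0.5690·0.0000 + 0.4310·0.0000] = 0.0000; exercise value = 0.0000 ≤ continuation, so V_u = 0.0000
Node d (S = 19.5): continuation = e^(−0.1)·[0.5690·0.0000 + 0.4310·13.3250] = 5.1970; exercise value = 6.5000 > continuation, so V_d = 6.5000 (exercise)
Node 0 (S = 30): continuation = e^(−0.1)·[0.5690·0.0000 + 0.4310·6.5000] = 2.5351; exercise value = 0.0000 ≤ continuation, so V_0 = 2.5351

2.54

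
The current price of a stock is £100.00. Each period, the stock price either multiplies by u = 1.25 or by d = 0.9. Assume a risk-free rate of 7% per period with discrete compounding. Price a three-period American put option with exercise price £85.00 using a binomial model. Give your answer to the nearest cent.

£1.34

Risk-neutral probability p = (1 + 0.07 − 0.9)/(1.25 − 0.9) = 0.1700/0.3500 = 0.4857
Terminal stock prices: S_uuu = 195.3, S_uud = 140.6, S_udd = 101.2, S_ddd = 72.9
Terminal payoffs (K − S): max(-110.3, 0) = 0, max(-55.62, 0) = 0, max(-16.25, 0) = 0, max(12.1, 0) = 12.1
Node uu (S = 156.2): continuation = 1/1.07·[0.4857·0.0000 + 0.5143·0.0000] = 0.0000; exercise value = 0.0000 ≤ continuation, so V_uu = 0.0000
Node ud (S = 112.5): continuation = 1/1.07·[0.4857·0.0000 + 0.5143·0.0000] = 0.0000; exercise value = 0.0000 ≤ continuation, so V_ud = 0.0000
Node dd (S = 81): continuation = 1/1.07·[0.4857·0.0000 + 0.5143·12.1000] = 5.8158; exercise value = 4.0000 ≤ continuation, so V_dd = 5.8158
Node u (S = 125): continuation = 1/1.07·[0.4857·0.0000 + 0.5143·0.0000] = 0.0000; exercise value = 0.0000 ≤ continuation, so V_u = 0.0000
Node d (S = 90): continuation = 1/1.07·[0.4857·0.0000 + 0.5143·5.8158] = 2.7953; exercise value = 0.0000 ≤ continuation, so V_d = 2.7953
Node 0 (S = 100): continuation = 1/1.07·[0.4857·0.0000 + 0.5143·2.7953] = 1.3435; exercise value = 0.0000 ≤ continuation, so V_0 = 1.3435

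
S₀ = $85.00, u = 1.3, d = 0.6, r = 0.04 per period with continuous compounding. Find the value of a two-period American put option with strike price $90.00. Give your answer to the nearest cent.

$18.98

Risk-neutral probability p = (e^0.04 − 0.6)/(1.3 − 0.6) = 0.4408/0.7000 = 0.6297
Terminal stock prices: S_uu = 143.7, S_ud = 66.3, S_dd = 30.6
Terminal payoffs (K − S): max(-53.65, 0) = 0, max(23.7, 0) = 23.7, max(59.4, 0) = 59.4
Node u (S = 110.5): continuation = e^(−0.04)·[0.6297·0.0000 + 0.3703·23.7000] = 8.4313; exercise value = 0.0000 ≤ continuation, so V_u = 8.4313
Node d (S = 51): continuation = e^(−0.04)·[0.6297·23.7000 + 0.3703·59.4000] = 35.4710; exercise value = 39.0000 > continuation, so V_d = 39.0000 (exercise)
Node 0 (S = 85): continuation = e^(−0.04)·[0.6297·8.4313 + 0.3703·39.0000] = 18.9756; exercise value = 5.0000 ≤ continuation, so V_0 = 18.9756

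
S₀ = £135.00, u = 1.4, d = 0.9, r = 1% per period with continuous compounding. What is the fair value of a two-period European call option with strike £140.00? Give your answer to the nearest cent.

£16.05

Risk-neutral probability p = (e^0.01 − 0.9)/(1.4 − 0.9) = 0.1101/0.5000 = 0.2201
Terminal stock prices: S_uu = 264.6, S_ud = 170.1, S_dd = 109.4
Terminal payoffs (S − K): max(124.6, 0) = 124.6, max(30.1, 0) = 30.1, max(-30.65, 0) = 0
Node u (S = 189): V_u = e^(−0.01)·[0.2201·124.6000 + 0.7799·30.1000] = 50.3930
Node d (S = 121.5): V_d = e^(−0.01)·[0.2201·30.1000 + 0.7799·0.0000] = 6.5591
Node 0 (S = 135): V_0 = e^(−0.01)·[0.2201·50.3930 + 0.7799·6.5591] = 16.0457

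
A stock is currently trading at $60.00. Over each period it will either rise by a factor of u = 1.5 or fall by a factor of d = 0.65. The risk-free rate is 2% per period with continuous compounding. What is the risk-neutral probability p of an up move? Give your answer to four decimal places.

p = 0.4355

Risk-neutral probability p = (e^0.02 − 0.65)/(1.5 − 0.65) = 0.3702/0.8500 = 0.4355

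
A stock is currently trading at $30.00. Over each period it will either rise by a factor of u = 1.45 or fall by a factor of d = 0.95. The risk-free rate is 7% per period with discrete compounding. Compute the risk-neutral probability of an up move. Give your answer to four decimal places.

Risk-neutral probability p = (1 + 0.07 − 0.95)/(1.45 − 0.95) = 0.1200/0.5000 = 0.2400

p = 0.2400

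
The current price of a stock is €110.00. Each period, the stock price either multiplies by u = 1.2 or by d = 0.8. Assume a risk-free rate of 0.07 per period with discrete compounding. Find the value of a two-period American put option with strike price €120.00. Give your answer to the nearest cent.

Risk-neutral probability p = (1 + 0.07 − 0.8)/(1.2 − 0.8) = 0.2700/0.4000 = 0.6750
Terminal stock prices: S_uu = 158.4, S_ud = 105.6, S_dd = 70.4
Terminal payoffs (K − S): max(-38.4, 0) = 0, max(14.4, 0) = 14.4, max(49.6, 0) = 49.6
Node u (S = 132): continuation = 1/1.07·[0.6750·0.0000 + 0.3250·14.4000] = 4.3738; exercise value = 0.0000 ≤ continuation, so V_u = 4.3738
Node d (S = 88): continuation = 1/1.07·[0.6750·14.4000 + 0.3250·49.6000] = 24.1495; exercise value = 32.0000 > continuation, so V_d = 32.0000 (exercise)
Node 0 (S = 110): continuation = 1/1.07·[0.6750·4.3738 + 0.3250·32.0000] = 12.4788; exercise value = 10.0000 ≤ continuation, so V_0 = 12.4788

€12.48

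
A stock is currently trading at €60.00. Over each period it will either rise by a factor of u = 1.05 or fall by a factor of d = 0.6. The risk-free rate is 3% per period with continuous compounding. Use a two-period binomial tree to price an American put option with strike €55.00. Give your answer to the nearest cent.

€1.47

Risk-neutral probability p = (e^0.03 − 0.6)/(1.05 − 0.6) = 0.4305/0.4500 = 0.9566
Terminal stock prices: S_uu = 66.15, S_ud = 37.8, S_dd = 21.6
Terminal payoffs (K − S): max(-11.15, 0) = 0, max(17.2, 0) = 17.2, max(33.4, 0) = 33.4
Node u (S = 63): continuation = e^(−0.03)·[0.9566·0.0000 + 0.0434·17.2000] = 0.7250; exercise value = 0.0000 ≤ continuation, so V_u = 0.7250
Node d (S = 36): continuation = e^(−0.03)·[0.9566·17.2000 + 0.0434·33.4000] = 17.3745; exercise value = 19.0000 > continuation, so V_d = 19.0000 (exercise)
Node 0 (S = 60): continuation = e^(−0.03)·[0.9566·0.7250 + 0.0434·19.0000] = 1.4739; exercise value = 0.0000 ≤ continuation, so V_0 = 1.4739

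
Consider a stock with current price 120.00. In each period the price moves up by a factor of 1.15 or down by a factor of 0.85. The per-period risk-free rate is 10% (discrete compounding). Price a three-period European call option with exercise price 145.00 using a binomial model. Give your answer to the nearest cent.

Risk-neutral probability p = (1 + 0.1 − 0.85)/(1.15 − 0.85) = 0.2500/0.3000 = 0.8333
Terminal stock prices: S_uuu = 182.5, S_uud = 134.9, S_udd = 99.7, S_ddd = 73.69
Terminal payoffs (S − K): max(37.5, 0) = 37.5, max(-10.11, 0) = 0, max(-45.3, 0) = 0, max(-71.31, 0) = 0
Node uu (S = 158.7): V_uu = 1/1.1·[0.8333·37.5050 + 0.1667·0.0000] = 28.4129
Node ud (S = 117.3): V_ud = 1/1.1·[0.8333·0.0000 + 0.1667·0.0000] = 0.0000
Node dd (S = 86.7): V_dd = 1/1.1·[0.8333·0.0000 + 0.1667·0.0000] = 0.0000
Node u (S = 138): V_u = 1/1.1·[0.8333·28.4129 + 0.1667·0.0000] = 21.5249
Node d (S = 102): V_d = 1/1.1·[0.8333·0.0000 + 0.1667·0.0000] = 0.0000
Node 0 (S = 120): V_0 = 1/1.1·[0.8333·21.5249 + 0.1667·0.0000] = 16.3067

16.31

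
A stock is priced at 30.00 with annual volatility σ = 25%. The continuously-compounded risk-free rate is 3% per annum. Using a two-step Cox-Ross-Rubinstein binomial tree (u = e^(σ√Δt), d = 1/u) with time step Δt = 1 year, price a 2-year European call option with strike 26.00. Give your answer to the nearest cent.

7.37

CRR parameters: u = e^(σ√Δt) = e^(0.25·√1) = 1.2840, d = 1/u = 0.7788
Per-period rate: rΔt = 0.03·1 = 0.03, so R = e^0.03 = 1.0305
Risk-neutral probability p = (e^0.03 − 0.7788)/(1.2840 − 0.7788) = 0.2517/0.5052 = 0.4981
Terminal stock prices: S_uu = 49.46, S_ud = 30, S_dd = 18.2
Terminal payoffs (S − K): max(23.46, 0) = 23.46, max(4, 0) = 4, max(-7.804, 0) = 0
Node u (S = 38.52): V_u = e^(−0.03)·[0.4981·23.4616 + 0.5019·4.0000] = 13.2892
Node d (S = 23.36): V_d = e^(−0.03)·[0.4981·4.0000 + 0.5019·0.0000] = 1.9335
Node 0 (S = 30): V_0 = e^(−0.03)·[0.4981·13.2892 + 0.5019·1.9335] = 7.3655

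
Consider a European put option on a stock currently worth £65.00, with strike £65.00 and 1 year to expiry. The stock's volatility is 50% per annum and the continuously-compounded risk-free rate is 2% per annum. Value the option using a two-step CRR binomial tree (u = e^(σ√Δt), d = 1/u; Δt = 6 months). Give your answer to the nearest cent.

£10.63

CRR parameters: u = e^(σ√Δt) = e^(0.5·√0.5) = 1.4241, d = 1/u = 0.7022
Per-period rate: rΔt = 0.02·0.5 = 0.01, so R = e^0.01 = 1.0101
Risk-neutral probability p = (e^0.01 − 0.7022)/(1.4241 − 0.7022) = 0.3079/0.7219 = 0.4264
Terminal stock prices: S_uu = 131.8, S_ud = 65, S_dd = 32.05
Terminal payoffs (K − S): max(-66.83, 0) = 0, max(0, 0) = 0, max(32.95, 0) = 32.95
Node u (S = 92.57): V_u = e^(−0.01)·[0.4264·0.0000 + 0.5736·0.0000] = 0.0000
Node d (S = 45.64): V_d = e^(−0.01)·[0.4264·0.0000 + 0.5736·32.9505] = 18.7110
Node 0 (S = 65): V_0 = e^(−0.01)·[0.4264·0.0000 + 0.5736·18.7110] = 10.6250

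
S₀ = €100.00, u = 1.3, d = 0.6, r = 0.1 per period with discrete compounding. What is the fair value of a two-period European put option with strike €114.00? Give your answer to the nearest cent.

€17.41

Risk-neutral probability p = (1 + 0.1 − 0.6)/(1.3 − 0.6) = 0.5000/0.7000 = 0.7143
Terminal stock prices: S_uu = 169, S_ud = 78, S_dd = 36
Terminal payoffs (K − S): max(-55, 0) = 0, max(36, 0) = 36, max(78, 0) = 78
Node u (S = 130): V_u = 1/1.1·[0.7143·0.0000 + 0.2857·36.0000] = 9.3506
Node d (S = 60): V_d = 1/1.1·[0.7143·36.0000 + 0.2857·78.0000] = 43.6364
Node 0 (S = 100): V_0 = 1/1.1·[0.7143·9.3506 + 0.2857·43.6364] = 17.4060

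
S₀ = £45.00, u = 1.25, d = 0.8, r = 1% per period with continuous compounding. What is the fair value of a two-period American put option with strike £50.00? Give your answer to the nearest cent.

£8.61

Risk-neutral probability p = (e^0.01 − 0.8)/(1.25 − 0.8) = 0.2101/0.4500 = 0.4668
Terminal stock prices: S_uu = 70.31, S_ud = 45, S_dd = 28.8
Terminal payoffs (K − S): max(-20.31, 0) = 0, max(5, 0) = 5, max(21.2, 0) = 21.2
Node u (S = 56.25): continuation = e^(−0.01)·[0.4668·0.0000 + 0.5332·5.0000] = 2.6396; exercise value = 0.0000 ≤ continuation, so V_u = 2.6396
Node d (S = 36): continuation = e^(−0.01)·[0.4668·5.0000 + 0.5332·21.2000] = 13.5025; exercise value = 14.0000 > continuation, so V_d = 14.0000 (exercise)
Node 0 (S = 45): continuation = e^(−0.01)·[0.4668·2.6396 + 0.5332·14.0000] = 8.6107; exercise value = 5.0000 ≤ continuation, so V_0 = 8.6107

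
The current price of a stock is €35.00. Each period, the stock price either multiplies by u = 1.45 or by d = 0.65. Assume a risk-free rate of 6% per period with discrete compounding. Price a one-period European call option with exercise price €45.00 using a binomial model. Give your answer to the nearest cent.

Risk-neutral probability p = (1 + 0.06 − 0.65)/(1.45 − 0.65) = 0.4100/0.8000 = 0.5125
Terminal stock prices: S_u = 50.75, S_d = 22.75
Terminal payoffs (S − K): max(5.75, 0) = 5.75, max(-22.25, 0) = 0
Node 0 (S = 35): V_0 = 1/1.06·[0.5125·5.7500 + 0.4875·0.0000] = 2.7801

€2.78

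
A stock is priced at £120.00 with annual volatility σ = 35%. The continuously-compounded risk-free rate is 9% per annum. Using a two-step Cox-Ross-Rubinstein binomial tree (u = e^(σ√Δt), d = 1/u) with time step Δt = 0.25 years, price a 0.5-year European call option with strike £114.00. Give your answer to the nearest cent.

£17.47

CRR parameters: u = e^(σ√Δt) = e^(0.35·√0.25) = 1.1912, d = 1/u = 0.8395
Per-period rate: rΔt = 0.09·0.25 = 0.0225, so R = e^0.0225 = 1.0228
Risk-neutral probability p = (e^0.0225 − 0.8395)/(1.1912 − 0.8395) = 0.1833/0.3518 = 0.5210
Terminal stock prices: S_uu = 170.3, S_ud = 120, S_dd = 84.56
Terminal payoffs (S − K): max(56.29, 0) = 56.29, max(6, 0) = 6, max(-29.44, 0) = 0
Node u (S = 142.9): V_u = e^(−0.0225)·[0.5210·56.2881 + 0.4790·6.0000] = 31.4859
Node d (S = 100.7): V_d = e^(−0.0225)·[0.5210·6.0000 + 0.4790·0.0000] = 3.0567
Node 0 (S = 120): V_0 = e^(−0.0225)·[0.5210·31.4859 + 0.4790·3.0567] = 17.4720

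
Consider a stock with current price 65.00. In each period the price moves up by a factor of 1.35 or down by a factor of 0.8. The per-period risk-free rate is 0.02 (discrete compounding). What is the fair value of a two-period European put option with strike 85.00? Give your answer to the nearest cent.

Risk-neutral probability p = (1 + 0.02 − 0.8)/(1.35 − 0.8) = 0.2200/0.5500 = 0.4000
Terminal stock prices: S_uu = 118.5, S_ud = 70.2, S_dd = 41.6
Terminal payoffs (K − S): max(-33.46, 0) = 0, max(14.8, 0) = 14.8, max(43.4, 0) = 43.4
Node u (S = 87.75): V_u = 1/1.02·[0.4000·0.0000 + 0.6000·14.8000] = 8.7059
Node d (S = 52): V_d = 1/1.02·[0.4000·14.8000 + 0.6000·43.4000] = 31.3333
Node 0 (S = 65): V_0 = 1/1.02·[0.4000·8.7059 + 0.6000·31.3333] = 21.8454

21.85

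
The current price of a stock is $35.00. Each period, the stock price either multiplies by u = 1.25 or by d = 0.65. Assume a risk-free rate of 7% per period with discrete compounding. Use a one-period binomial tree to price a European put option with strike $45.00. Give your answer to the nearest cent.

$7.06

Risk-neutral probability p = (1 + 0.07 − 0.65)/(1.25 − 0.65) = 0.4200/0.6000 = 0.7000
Terminal stock prices: S_u = 43.75, S_d = 22.75
Terminal payoffs (K − S): max(1.25, 0) = 1.25, max(22.25, 0) = 22.25
Node 0 (S = 35): V_0 = 1/1.07·[0.7000·1.2500 + 0.3000·22.2500] = 7.0561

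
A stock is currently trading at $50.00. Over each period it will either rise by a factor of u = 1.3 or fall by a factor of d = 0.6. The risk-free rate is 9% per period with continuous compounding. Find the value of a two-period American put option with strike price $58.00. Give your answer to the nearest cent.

Risk-neutral probability p = (e^0.09 − 0.6)/(1.3 − 0.6) = 0.4942/0.7000 = 0.7060
Terminal stock prices: S_uu = 84.5, S_ud = 39, S_dd = 18
Terminal payoffs (K − S): max(-26.5, 0) = 0, max(19, 0) = 19, max(40, 0) = 40
Node u (S = 65): continuation = e^(−0.09)·[0.7060·0.0000 + 0.2940·19.0000] = 5.1059; exercise value = 0.0000 ≤ continuation, so V_u = 5.1059
Node d (S = 30): continuation = e^(−0.09)·[0.7060·19.0000 + 0.2940·40.0000] = 23.0080; exercise value = 28.0000 > continuation, so V_d = 28.0000 (exercise)
Node 0 (S = 50): continuation = e^(−0.09)·[0.7060·5.1059 + 0.2940·28.0000] = 10.8187; exercise value = 8.0000 ≤ continuation, so V_0 = 10.8187

$10.82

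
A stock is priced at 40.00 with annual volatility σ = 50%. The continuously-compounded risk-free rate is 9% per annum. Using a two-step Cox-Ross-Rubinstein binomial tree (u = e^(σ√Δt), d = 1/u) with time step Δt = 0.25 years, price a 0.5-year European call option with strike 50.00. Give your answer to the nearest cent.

CRR parameters: u = e^(σ√Δt) = e^(0.5·√0.25) = 1.2840, d = 1/u = 0.7788
Per-period rate: rΔt = 0.09·0.25 = 0.0225, so R = e^0.0225 = 1.0228
Risk-neutral probability p = (e^0.0225 − 0.7788)/(1.2840 − 0.7788) = 0.2440/0.5052 = 0.4829
Terminal stock prices: S_uu = 65.95, S_ud = 40, S_dd = 24.26
Terminal payoffs (S − K): max(15.95, 0) = 15.95, max(-10, 0) = 0, max(-25.74, 0) = 0
Node u (S = 51.36): V_u = e^(−0.0225)·[0.4829·15.9489 + 0.5171·0.0000] = 7.5298
Node d (S = 31.15): V_d = e^(−0.0225)·[0.4829·0.0000 + 0.5171·0.0000] = 0.0000
Node 0 (S = 40): V_0 = e^(−0.0225)·[0.4829·7.5298 + 0.5171·0.0000] = 3.5550

3.55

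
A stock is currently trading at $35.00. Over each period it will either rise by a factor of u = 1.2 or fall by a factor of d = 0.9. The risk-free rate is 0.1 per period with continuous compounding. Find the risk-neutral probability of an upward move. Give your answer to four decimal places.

p = 0.6839

Risk-neutral probability p = (e^0.1 − 0.9)/(1.2 − 0.9) = 0.2052/0.3000 = 0.6839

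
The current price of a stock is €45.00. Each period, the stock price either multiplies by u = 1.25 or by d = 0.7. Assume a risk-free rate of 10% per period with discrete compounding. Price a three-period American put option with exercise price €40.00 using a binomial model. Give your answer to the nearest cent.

€2.61

Risk-neutral probability p = (1 + 0.1 − 0.7)/(1.25 − 0.7) = 0.4000/0.5500 = 0.7273
Terminal stock prices: S_uuu = 87.89, S_uud = 49.22, S_udd = 27.56, S_ddd = 15.43
Terminal payoffs (K − S): max(-47.89, 0) = 0, max(-9.219, 0) = 0, max(12.44, 0) = 12.44, max(24.57, 0) = 24.57
Node uu (S = 70.31): continuation = 1/1.1·[0.7273·0.0000 + 0.2727·0.0000] = 0.0000; exercise value = 0.0000 ≤ continuation, so V_uu = 0.0000
Node ud (S = 39.38): continuation = 1/1.1·[0.7273·0.0000 + 0.2727·12.4375] = 3.0837; exercise value = 0.6250 ≤ continuation, so V_ud = 3.0837
Node dd (S = 22.05): continuation = 1/1.1·[0.7273·12.4375 + 0.2727·24.5650] = 14.3136; exercise value = 17.9500 > continuation, so V_dd = 17.9500 (exercise)
Node u (S = 56.25): continuation = 1/1.1·[0.7273·0.0000 + 0.2727·3.0837] = 0.7645; exercise value = 0.0000 ≤ continuation, so V_u = 0.7645
Node d (S = 31.5): continuation = 1/1.1·[0.7273·3.0837 + 0.2727·17.9500] = 6.4892; exercise value = 8.5000 > continuation, so V_d = 8.5000 (exercise)
Node 0 (S = 45): continuation = 1/1.1·[0.7273·0.7645 + 0.2727·8.5000] = 2.6129; exercise value = 0.0000 ≤ continuation, so V_0 = 2.6129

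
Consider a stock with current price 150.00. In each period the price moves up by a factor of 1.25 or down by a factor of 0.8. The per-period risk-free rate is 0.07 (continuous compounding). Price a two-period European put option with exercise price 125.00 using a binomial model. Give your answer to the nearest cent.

3.92

Risk-neutral probability p = (e^0.07 − 0.8)/(1.25 − 0.8) = 0.2725/0.4500 = 0.6056
Terminal stock prices: S_uu = 234.4, S_ud = 150, S_dd = 96
Terminal payoffs (K − S): max(-109.4, 0) = 0, max(-25, 0) = 0, max(29, 0) = 29
Node u (S = 187.5): V_u = e^(−0.07)·[0.6056·0.0000 + 0.3944·0.0000] = 0.0000
Node d (S = 120): V_d = e^(−0.07)·[0.6056·0.0000 + 0.3944·29.0000] = 10.6651
Node 0 (S = 150): V_0 = e^(−0.07)·[0.6056·0.0000 + 0.3944·10.6651] = 3.9222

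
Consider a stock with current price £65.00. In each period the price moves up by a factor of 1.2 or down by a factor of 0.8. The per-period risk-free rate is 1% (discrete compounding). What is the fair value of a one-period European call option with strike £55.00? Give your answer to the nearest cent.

Risk-neutral probability p = (1 + 0.01 − 0.8)/(1.2 − 0.8) = 0.2100/0.4000 = 0.5250
Terminal stock prices: S_u = 78, S_d = 52
Terminal payoffs (S − K): max(23, 0) = 23, max(-3, 0) = 0
Node 0 (S = 65): V_0 = 1/1.01·[0.5250·23.0000 + 0.4750·0.0000] = 11.9554

£11.96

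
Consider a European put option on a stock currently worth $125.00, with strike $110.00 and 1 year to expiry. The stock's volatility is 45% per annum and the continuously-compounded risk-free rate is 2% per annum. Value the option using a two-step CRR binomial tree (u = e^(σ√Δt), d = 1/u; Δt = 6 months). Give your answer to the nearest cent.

$13.64

CRR parameters: u = e^(σ√Δt) = e^(0.45·√0.5) = 1.3746, d = 1/u = 0.7275
Per-period rate: rΔt = 0.02·0.5 = 0.01, so R = e^0.01 = 1.0101
Risk-neutral probability p = (e^0.01 − 0.7275)/(1.3746 − 0.7275) = 0.2826/0.6472 = 0.4366
Terminal stock prices: S_uu = 236.2, S_ud = 125, S_dd = 66.15
Terminal payoffs (K − S): max(-126.2, 0) = 0, max(-15, 0) = 0, max(43.85, 0) = 43.85
Node u (S = 171.8): V_u = e^(−0.01)·[0.4366·0.0000 + 0.5634·0.0000] = 0.0000
Node d (S = 90.93): V_d = e^(−0.01)·[0.4366·0.0000 + 0.5634·43.8505] = 24.4576
Node 0 (S = 125): V_0 = e^(−0.01)·[0.4366·0.0000 + 0.5634·24.4576] = 13.6413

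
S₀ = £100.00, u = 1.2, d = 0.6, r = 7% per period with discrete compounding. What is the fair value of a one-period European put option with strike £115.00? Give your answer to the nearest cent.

£11.14

Risk-neutral probability p = (1 + 0.07 − 0.6)/(1.2 − 0.6) = 0.4700/0.6000 = 0.7833
Terminal stock prices: S_u = 120, S_d = 60
Terminal payoffs (K − S): max(-5, 0) = 0, max(55, 0) = 55
Node 0 (S = 100): V_0 = 1/1.07·[0.7833·0.0000 + 0.2167·55.0000] = 11.1371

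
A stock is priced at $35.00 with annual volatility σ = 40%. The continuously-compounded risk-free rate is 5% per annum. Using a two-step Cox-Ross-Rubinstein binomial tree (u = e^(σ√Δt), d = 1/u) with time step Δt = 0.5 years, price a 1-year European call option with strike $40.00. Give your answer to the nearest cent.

$4.62

CRR parameters: u = e^(σ√Δt) = e^(0.4·√0.5) = 1.3269, d = 1/u = 0.7536
Per-period rate: rΔt = 0.05·0.5 = 0.025, so R = e^0.025 = 1.0253
Risk-neutral probability p = (e^0.025 − 0.7536)/(1.3269 − 0.7536) = 0.2717/0.5733 = 0.4739
Terminal stock prices: S_uu = 61.62, S_ud = 35, S_dd = 19.88
Terminal payoffs (S − K): max(21.62, 0) = 21.62, max(-5, 0) = 0, max(-20.12, 0) = 0
Node u (S = 46.44): V_u = e^(−0.025)·[0.4739·21.6229 + 0.5261·0.0000] = 9.9944
Node d (S = 26.38): V_d = e^(−0.025)·[0.4739·0.0000 + 0.5261·0.0000] = 0.0000
Node 0 (S = 35): V_0 = e^(−0.025)·[0.4739·9.9944 + 0.5261·0.0000] = 4.6196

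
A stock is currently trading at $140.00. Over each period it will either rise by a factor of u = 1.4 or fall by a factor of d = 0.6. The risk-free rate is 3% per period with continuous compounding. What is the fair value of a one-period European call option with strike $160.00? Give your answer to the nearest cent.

Risk-neutral probability p = (e^0.03 − 0.6)/(1.4 − 0.6) = 0.4305/0.8000 = 0.5381
Terminal stock prices: S_u = 196, S_d = 84
Terminal payoffs (S − K): max(36, 0) = 36, max(-76, 0) = 0
Node 0 (S = 140): V_0 = e^(−0.03)·[0.5381·36.0000 + 0.4619·0.0000] = 18.7980

$18.80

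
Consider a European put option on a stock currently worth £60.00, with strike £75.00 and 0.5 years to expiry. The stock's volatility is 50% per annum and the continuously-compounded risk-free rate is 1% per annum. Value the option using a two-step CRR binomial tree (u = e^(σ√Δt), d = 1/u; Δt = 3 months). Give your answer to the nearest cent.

£19.29

CRR parameters: u = e^(σ√Δt) = e^(0.5·√0.25) = 1.2840, d = 1/u = 0.7788
Per-period rate: rΔt = 0.01·0.25 = 0.0025, so R = e^0.0025 = 1.0025
Risk-neutral probability p = (e^0.0025 − 0.7788)/(1.2840 − 0.7788) = 0.2237/0.5052 = 0.4428
Terminal stock prices: S_uu = 98.92, S_ud = 60, S_dd = 36.39
Terminal payoffs (K − S): max(-23.92, 0) = 0, max(15, 0) = 15, max(38.61, 0) = 38.61
Node u (S = 77.04): V_u = e^(−0.0025)·[0.4428·0.0000 + 0.5572·15.0000] = 8.3375
Node d (S = 46.73): V_d = e^(−0.0025)·[0.4428·15.0000 + 0.5572·38.6082] = 28.0847
Node 0 (S = 60): V_0 = e^(−0.0025)·[0.4428·8.3375 + 0.5572·28.0847] = 19.2928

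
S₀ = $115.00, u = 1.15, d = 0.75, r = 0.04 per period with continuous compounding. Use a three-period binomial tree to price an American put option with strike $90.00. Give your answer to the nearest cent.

$3.24

Risk-neutral probability p = (e^0.04 − 0.75)/(1.15 − 0.75) = 0.2908/0.4000 = 0.7270
Terminal stock prices: S_uuu = 174.9, S_uud = 114.1, S_udd = 74.39, S_ddd = 48.52
Terminal payoffs (K − S): max(-84.9, 0) = 0, max(-24.07, 0) = 0, max(15.61, 0) = 15.61, max(41.48, 0) = 41.48
Node uu (S = 152.1): continuation = e^(−0.04)·[0.7270·0.0000 + 0.2730·0.0000] = 0.0000; exercise value = 0.0000 ≤ continuation, so V_uu = 0.0000
Node ud (S = 99.19): continuation = e^(−0.04)·[0.7270·0.0000 + 0.2730·15.6094] = 4.0939; exercise value = 0.0000 ≤ continuation, so V_ud = 4.0939
Node dd (S = 64.69): continuation = e^(−0.04)·[0.7270·15.6094 + 0.2730·41.4844] = 21.7835; exercise value = 25.3125 > continuation, so V_dd = 25.3125 (exercise)
Node u (S = 132.2): continuation = e^(−0.04)·[0.7270·0.0000 + 0.2730·4.0939] = 1.0737; exercise value = 0.0000 ≤ continuation, so V_u = 1.0737
Node d (S = 86.25): continuation = e^(−0.04)·[0.7270·4.0939 + 0.2730·25.3125] = 9.4983; exercise value = 3.7500 ≤ continuation, so V_d = 9.4983
Node 0 (S = 115): continuation = e^(−0.04)·[0.7270·1.0737 + 0.2730·9.4983] = 3.2411; exercise value = 0.0000 ≤ continuation, so V_0 = 3.2411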